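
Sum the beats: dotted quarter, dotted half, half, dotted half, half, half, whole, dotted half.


Reasoning:
Beat values:
  dotted quarter = 1.5 beats
  dotted half = 3 beats
  half = 2 beats
  dotted half = 3 beats
  half = 2 beats
  half = 2 beats
  whole = 4 beats
  dotted half = 3 beats
Sum = 1.5 + 3 + 2 + 3 + 2 + 2 + 4 + 3
= 20.5 beats


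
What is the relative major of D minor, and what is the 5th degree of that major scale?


Step by step:
The relative major shares the key signature and is a minor 3rd above the minor tonic
A minor 3rd above D is F
→ relative major of D minor is F major
F major scale: F G A Bb C D E
= F major; 5th degree = C


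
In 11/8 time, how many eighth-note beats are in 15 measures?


Let's work it out.
Time signature 11/8: the bottom number 8 means the eighth note gets one count
The top number 11 means 11 eighth-note beats per measure
Total = 11 × 15 measures
= 165 eighth-note beats


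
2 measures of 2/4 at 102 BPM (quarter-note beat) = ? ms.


Working:
Quarter-note beat duration = 60000 / 102 ms
Beats per measure (2/4) = 2
One measure = 2 × 60000 / 102 = 120000 / 102 ms
2 measures = 2 × 120000 / 102 = 240000 / 102
= 2352.9 ms


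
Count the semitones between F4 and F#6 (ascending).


Let's work it out.
Absolute semitone position = octave×12 + chromatic position
F4: 4×12 + 5 = 53
F#6: 6×12 + 6 = 78
Difference = 78 - 53 = 25
= 25 semitones


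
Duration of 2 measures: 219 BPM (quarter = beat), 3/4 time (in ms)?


Solution.
Quarter-note beat duration = 60000 / 219 ms
Beats per measure (3/4) = 3
One measure = 3 × 60000 / 219 = 180000 / 219 ms
2 measures = 2 × 180000 / 219 = 360000 / 219
= 1643.8 ms


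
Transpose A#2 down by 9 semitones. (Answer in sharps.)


A#2: chromatic position 10 in octave 2 → absolute = 2×12 + 10 = 34
Transpose down 9: 34 - 9 = 25
25 = 2×12 + 1 → C# in octave 2
Result = C#2


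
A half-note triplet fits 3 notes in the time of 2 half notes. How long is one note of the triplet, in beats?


Triplet: 3 notes occupy the space of 2 half notes
Space = 2 × 2 = 4 beats
Each triplet note = 4 / 3 = 4/3 beats
= 4/3 beats


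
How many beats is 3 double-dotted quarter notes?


Let's work it out.
Base quarter note = 1 beat
Dot 1 adds half the previous value: +1/2
Dot 2 adds half the previous value: +1/4
One double-dotted quarter = 1 + 1/2 + 1/4 = 7/4
3 of them = 3 × 7/4 = 21/4
= 21/4 beats


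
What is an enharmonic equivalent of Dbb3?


Solution.
Enharmonic notes sound the same pitch but are spelled with different letter names
Dbb and C name the same pitch class
= C3


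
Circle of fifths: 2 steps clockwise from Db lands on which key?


Each clockwise step on the circle of fifths moves up a perfect 5th
From Db: Db → Ab → Eb
= Eb


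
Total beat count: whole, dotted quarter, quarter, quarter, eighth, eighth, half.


Step by step:
Beat values:
  whole = 4 beats
  dotted quarter = 1.5 beats
  quarter = 1 beat
  quarter = 1 beat
  eighth = 0.5 beats
  eighth = 0.5 beats
  half = 2 beats
Sum = 4 + 1.5 + 1 + 1 + 0.5 + 0.5 + 2
= 10.5 beats


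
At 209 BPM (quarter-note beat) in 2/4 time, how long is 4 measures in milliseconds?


Solution.
Quarter-note beat duration = 60000 / 209 ms
Beats per measure (2/4) = 2
One measure = 2 × 60000 / 209 = 120000 / 209 ms
4 measures = 4 × 120000 / 209 = 480000 / 209
= 2296.7 ms


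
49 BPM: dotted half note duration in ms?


Working:
One quarter-note beat = 60000 / BPM = 60000 / 49 ms
Dotted half note = 3 × quarter note
Duration = 3 × 60000 / 49 = 180000 / 49
= 3673.5 ms


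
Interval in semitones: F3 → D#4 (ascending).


Solution.
Absolute semitone position = octave×12 + chromatic position
F3: 3×12 + 5 = 41
D#4: 4×12 + 3 = 51
Difference = 51 - 41 = 10
= 10 semitones


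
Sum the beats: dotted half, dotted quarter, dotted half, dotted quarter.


Beat values:
  dotted half = 3 beats
  dotted quarter = 1.5 beats
  dotted half = 3 beats
  dotted quarter = 1.5 beats
Sum = 3 + 1.5 + 3 + 1.5
= 9 beats


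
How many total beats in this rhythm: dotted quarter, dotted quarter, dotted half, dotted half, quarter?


Solution.
Beat values:
  dotted quarter = 1.5 beats
  dotted quarter = 1.5 beats
  dotted half = 3 beats
  dotted half = 3 beats
  quarter = 1 beat
Sum = 1.5 + 1.5 + 3 + 3 + 1
= 10 beats


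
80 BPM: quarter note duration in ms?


One quarter-note beat = 60000 / BPM = 60000 / 80 ms
Duration = 60000 / 80
= 750.0 ms


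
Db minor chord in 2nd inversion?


Let's work it out.
Root position: Db Fb Ab
2nd inversion: move root and 3rd up an octave
Bass note: Ab
Notes (bottom to top) = Ab Db Fb


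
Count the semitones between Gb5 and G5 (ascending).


Let's work it out.
Absolute semitone position = octave×12 + chromatic position
Gb5: 5×12 + 6 = 66
G5: 5×12 + 7 = 67
Difference = 67 - 66 = 1
= 1 semitone


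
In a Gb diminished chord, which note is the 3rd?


Solution.
Diminished triad = root + minor 3rd (3 semitones) + diminished 5th (6 semitones)
A triad on Gb stacks thirds, so the chord tones use letter names G-B-D
Root: Gb
Minor 3rd above Gb: Bbb
Diminished 5th above Gb: Dbb
The 3rd = Bbb


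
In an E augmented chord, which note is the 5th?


Solution.
Augmented triad = root + major 3rd (4 semitones) + augmented 5th (8 semitones)
A triad on E stacks thirds, so the chord tones use letter names E-G-B
Root: E
Major 3rd above E: G#
Augmented 5th above E: B#
The 5th = B#


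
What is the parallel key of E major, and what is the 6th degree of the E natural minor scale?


Step by step:
Parallel keys share the same tonic but differ in mode
E major → parallel is E minor
E natural minor scale: E F# G A B C D
= E minor; 6th degree = C


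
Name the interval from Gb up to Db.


Working:
Letter names: G → D spans 5 letter names → a 5th
Semitones: Gb → Db = 7 half-steps
A 5th of 7 semitones is a perfect 5th
= perfect 5th


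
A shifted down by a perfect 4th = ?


Reasoning:
perfect 4th: 4 letter names, 5 semitones
Letter: A - 3 → E
Pitch: A - 5 semitones, spelled as an E → E
= E


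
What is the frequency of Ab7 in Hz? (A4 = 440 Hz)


Step by step:
f = 440 × 2^(n/12) where n = semitones from A4
Ab7: 35 semitones from A4
f = 440 × 2^(35/12)
f = 3322.44 Hz


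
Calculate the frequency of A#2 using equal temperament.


Let's work it out.
f = 440 × 2^(n/12) where n = semitones from A4
A#2: -23 semitones from A4
f = 440 × 2^(-23/12)
f = 116.54 Hz


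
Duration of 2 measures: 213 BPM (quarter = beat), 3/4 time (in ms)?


Step by step:
Quarter-note beat duration = 60000 / 213 ms
Beats per measure (3/4) = 3
One measure = 3 × 60000 / 213 = 180000 / 213 ms
2 measures = 2 × 180000 / 213 = 360000 / 213
= 1690.1 ms


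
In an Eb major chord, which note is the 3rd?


Working:
Major triad = root + major 3rd (4 semitones) + perfect 5th (7 semitones)
A triad on Eb stacks thirds, so the chord tones use letter names E-G-B
Root: Eb
Major 3rd above Eb: G
Perfect 5th above Eb: Bb
The 3rd = G


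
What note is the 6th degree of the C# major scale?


Major scale pattern: W-W-H-W-W-W-H (2-2-1-2-2-2-1 semitones)
Starting from C#:
  C# + 2 semitones → D#
  D# + 2 semitones → E#
  E# + 1 semitone → F#
  F# + 2 semitones → G#
  G# + 2 semitones → A#
  A# + 2 semitones → B#
  B# + 1 semitone → C#
Scale: C# D# E# F# G# A# B#
Degree 6 = A#


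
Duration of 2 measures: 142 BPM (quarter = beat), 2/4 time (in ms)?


Reasoning:
Quarter-note beat duration = 60000 / 142 ms
Beats per measure (2/4) = 2
One measure = 2 × 60000 / 142 = 120000 / 142 ms
2 measures = 2 × 120000 / 142 = 240000 / 142
= 1690.1 ms


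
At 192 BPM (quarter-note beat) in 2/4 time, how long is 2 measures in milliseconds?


Let's work it out.
Quarter-note beat duration = 60000 / 192 ms
Beats per measure (2/4) = 2
One measure = 2 × 60000 / 192 = 120000 / 192 ms
2 measures = 2 × 120000 / 192 = 240000 / 192
= 1250.0 ms


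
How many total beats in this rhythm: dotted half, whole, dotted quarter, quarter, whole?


Let's work it out.
Beat values:
  dotted half = 3 beats
  whole = 4 beats
  dotted quarter = 1.5 beats
  quarter = 1 beat
  whole = 4 beats
Sum = 3 + 4 + 1.5 + 1 + 4
= 13.5 beats


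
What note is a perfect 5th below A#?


Solution.
A 5th spans 5 letter names, so from A we land on D
A perfect 5th = 7 semitones below A#
Spell D at that pitch: D#
= D#


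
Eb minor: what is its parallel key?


Solution.
Parallel keys share the same tonic but differ in mode
Eb minor → parallel is Eb major
= Eb major


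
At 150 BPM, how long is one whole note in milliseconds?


Solution.
One quarter-note beat = 60000 / BPM = 60000 / 150 ms
Whole note = 4 × quarter note
Duration = 4 × 60000 / 150 = 240000 / 150
= 1600.0 ms


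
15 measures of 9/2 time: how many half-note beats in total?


Time signature 9/2: the bottom number 2 means the half note gets one count
The top number 9 means 9 half-note beats per measure
Total = 9 × 15 measures
= 135 half-note beats


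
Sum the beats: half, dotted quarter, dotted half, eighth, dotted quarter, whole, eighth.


Beat values:
  half = 2 beats
  dotted quarter = 1.5 beats
  dotted half = 3 beats
  eighth = 0.5 beats
  dotted quarter = 1.5 beats
  whole = 4 beats
  eighth = 0.5 beats
Sum = 2 + 1.5 + 3 + 0.5 + 1.5 + 4 + 0.5
= 13 beats


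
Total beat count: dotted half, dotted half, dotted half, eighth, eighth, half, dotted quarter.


Step by step:
Beat values:
  dotted half = 3 beats
  dotted half = 3 beats
  dotted half = 3 beats
  eighth = 0.5 beats
  eighth = 0.5 beats
  half = 2 beats
  dotted quarter = 1.5 beats
Sum = 3 + 3 + 3 + 0.5 + 0.5 + 2 + 1.5
= 13.5 beats


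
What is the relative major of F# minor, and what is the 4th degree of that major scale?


Working:
The relative major shares the key signature and is a minor 3rd above the minor tonic
A minor 3rd above F# is A
→ relative major of F# minor is A major
A major scale: A B C# D E F# G#
= A major; 4th degree = D


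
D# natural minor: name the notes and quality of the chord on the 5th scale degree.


Solution.
D# natural minor scale: D# E# F# G# A# B C#
Diatonic triad on degree 5 stacks scale notes 5, 7, 2: A# C# E#
A#→C# = 3 semitones; A#→E# = 7 semitones → minor triad
= A# C# E# (minor)


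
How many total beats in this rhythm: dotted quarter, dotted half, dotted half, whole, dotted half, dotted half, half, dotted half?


Let's work it out.
Beat values:
  dotted quarter = 1.5 beats
  dotted half = 3 beats
  dotted half = 3 beats
  whole = 4 beats
  dotted half = 3 beats
  dotted half = 3 beats
  half = 2 beats
  dotted half = 3 beats
Sum = 1.5 + 3 + 3 + 4 + 3 + 3 + 2 + 3
= 22.5 beats


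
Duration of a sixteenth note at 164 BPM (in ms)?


One quarter-note beat = 60000 / BPM = 60000 / 164 ms
Sixteenth note = 1/4 × quarter note
Duration = 1/4 × 60000 / 164 = 15000 / 164
= 91.5 ms


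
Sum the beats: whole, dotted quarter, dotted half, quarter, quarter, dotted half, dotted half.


Beat values:
  whole = 4 beats
  dotted quarter = 1.5 beats
  dotted half = 3 beats
  quarter = 1 beat
  quarter = 1 beat
  dotted half = 3 beats
  dotted half = 3 beats
Sum = 4 + 1.5 + 3 + 1 + 1 + 3 + 3
= 16.5 beats


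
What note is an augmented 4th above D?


Step by step:
A 4th spans 4 letter names, so from D we land on G
An augmented 4th = 6 semitones above D
Spell G at that pitch: G#
= G#


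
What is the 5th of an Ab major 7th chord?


Major 7th chord = root + major 3rd + perfect 5th + major 7th
Seventh chords stack in thirds, so the letter names are A-C-E-G
Root: Ab
Major 3rd above Ab: C
Perfect 5th above Ab: Eb
Major 7th above Ab: G
The 5th = Eb


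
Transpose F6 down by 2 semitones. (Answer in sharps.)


F6: chromatic position 5 in octave 6 → absolute = 6×12 + 5 = 77
Transpose down 2: 77 - 2 = 75
75 = 6×12 + 3 → D# in octave 6
Result = D#6


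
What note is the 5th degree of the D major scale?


Solution.
Major scale pattern: W-W-H-W-W-W-H (2-2-1-2-2-2-1 semitones)
Starting from D:
  D + 2 semitones → E
  E + 2 semitones → F#
  F# + 1 semitone → G
  G + 2 semitones → A
  A + 2 semitones → B
  B + 2 semitones → C#
  C# + 1 semitone → D
Scale: D E F# G A B C#
Degree 5 = A


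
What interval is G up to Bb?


Letter names: G → B spans 3 letter names → a 3rd
Semitones: G → Bb = 3 half-steps
A 3rd of 3 semitones is a minor 3rd
= minor 3rd


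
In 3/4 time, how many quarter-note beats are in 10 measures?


Let's work it out.
Time signature 3/4: the bottom number 4 means the quarter note gets one count
The top number 3 means 3 quarter-note beats per measure
Total = 3 × 10 measures
= 30 quarter-note beats


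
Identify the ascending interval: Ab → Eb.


Solution.
Letter names: A → E spans 5 letter names → a 5th
Semitones: Ab → Eb = 7 half-steps
A 5th of 7 semitones is a perfect 5th
= perfect 5th


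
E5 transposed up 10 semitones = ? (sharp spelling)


E5: chromatic position 4 in octave 5 → absolute = 5×12 + 4 = 64
Transpose up 10: 64 + 10 = 74
74 = 6×12 + 2 → D in octave 6
Result = D6


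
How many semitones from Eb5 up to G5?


Let's work it out.
Absolute semitone position = octave×12 + chromatic position
Eb5: 5×12 + 3 = 63
G5: 5×12 + 7 = 67
Difference = 67 - 63 = 4
= 4 semitones


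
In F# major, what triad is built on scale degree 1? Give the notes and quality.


Step by step:
F# major scale: F# G# A# B C# D# E#
Diatonic triad on degree 1 stacks scale notes 1, 3, 5: F# A# C#
F#→A# = 4 semitones; F#→C# = 7 semitones → major triad
= F# A# C# (major)


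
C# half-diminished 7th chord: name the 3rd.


Half-diminished 7th chord = root + minor 3rd + diminished 5th + minor 7th
Seventh chords stack in thirds, so the letter names are C-E-G-B
Root: C#
Minor 3rd above C#: E
Diminished 5th above C#: G
Minor 7th above C#: B
The 3rd = E


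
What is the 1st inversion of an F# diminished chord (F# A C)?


Root position: F# A C
1st inversion: move root up an octave
Bass note: A
Notes (bottom to top) = A C F#


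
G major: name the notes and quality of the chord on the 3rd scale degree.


Reasoning:
G major scale: G A B C D E F#
Diatonic triad on degree 3 stacks scale notes 3, 5, 7: B D F#
B→D = 3 semitones; B→F# = 7 semitones → minor triad
= B D F# (minor)


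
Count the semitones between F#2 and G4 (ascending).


Reasoning:
Absolute semitone position = octave×12 + chromatic position
F#2: 2×12 + 6 = 30
G4: 4×12 + 7 = 55
Difference = 55 - 30 = 25
= 25 semitones


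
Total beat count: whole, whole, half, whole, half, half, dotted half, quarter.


Working:
Beat values:
  whole = 4 beats
  whole = 4 beats
  half = 2 beats
  whole = 4 beats
  half = 2 beats
  half = 2 beats
  dotted half = 3 beats
  quarter = 1 beat
Sum = 4 + 4 + 2 + 4 + 2 + 2 + 3 + 1
= 22 beats


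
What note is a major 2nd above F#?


Reasoning:
A 2nd spans 2 letter names, so from F we land on G
A major 2nd = 2 semitones above F#
Spell G at that pitch: G#
= G#


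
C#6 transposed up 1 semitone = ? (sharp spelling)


Solution.
C#6: chromatic position 1 in octave 6 → absolute = 6×12 + 1 = 73
Transpose up 1: 73 + 1 = 74
74 = 6×12 + 2 → D in octave 6
Result = D6


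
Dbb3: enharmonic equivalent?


Solution.
Enharmonic notes sound the same pitch but are spelled with different letter names
Dbb and C name the same pitch class
= C3


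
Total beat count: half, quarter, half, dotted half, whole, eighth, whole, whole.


Solution.
Beat values:
  half = 2 beats
  quarter = 1 beat
  half = 2 beats
  dotted half = 3 beats
  whole = 4 beats
  eighth = 0.5 beats
  whole = 4 beats
  whole = 4 beats
Sum = 2 + 1 + 2 + 3 + 4 + 0.5 + 4 + 4
= 20.5 beats


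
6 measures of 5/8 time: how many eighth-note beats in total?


Step by step:
Time signature 5/8: the bottom number 8 means the eighth note gets one count
The top number 5 means 5 eighth-note beats per measure
Total = 5 × 6 measures
= 30 eighth-note beats


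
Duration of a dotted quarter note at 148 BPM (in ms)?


Step by step:
One quarter-note beat = 60000 / BPM = 60000 / 148 ms
Dotted quarter note = 3/2 × quarter note
Duration = 3/2 × 60000 / 148 = 90000 / 148
= 608.1 ms


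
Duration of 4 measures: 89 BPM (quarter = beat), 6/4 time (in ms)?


Step by step:
Quarter-note beat duration = 60000 / 89 ms
Beats per measure (6/4) = 6
One measure = 6 × 60000 / 89 = 360000 / 89 ms
4 measures = 4 × 360000 / 89 = 1440000 / 89
= 16179.8 ms


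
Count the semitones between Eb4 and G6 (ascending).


Solution.
Absolute semitone position = octave×12 + chromatic position
Eb4: 4×12 + 3 = 51
G6: 6×12 + 7 = 79
Difference = 79 - 51 = 28
= 28 semitones


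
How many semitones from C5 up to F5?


Let's work it out.
Absolute semitone position = octave×12 + chromatic position
C5: 5×12 + 0 = 60
F5: 5×12 + 5 = 65
Difference = 65 - 60 = 5
= 5 semitones


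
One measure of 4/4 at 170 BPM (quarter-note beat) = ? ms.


Step by step:
Quarter-note beat duration = 60000 / 170 ms
Beats per measure (4/4) = 4
One measure = 4 × 60000 / 170 = 240000 / 170 ms
= 1411.8 ms


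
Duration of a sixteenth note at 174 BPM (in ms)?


One quarter-note beat = 60000 / BPM = 60000 / 174 ms
Sixteenth note = 1/4 × quarter note
Duration = 1/4 × 60000 / 174 = 15000 / 174
= 86.2 ms


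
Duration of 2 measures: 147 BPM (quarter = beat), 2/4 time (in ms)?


Quarter-note beat duration = 60000 / 147 ms
Beats per measure (2/4) = 2
One measure = 2 × 60000 / 147 = 120000 / 147 ms
2 measures = 2 × 120000 / 147 = 240000 / 147
= 1632.7 ms


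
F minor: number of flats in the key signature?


Working:
Flat minor keys: A(0), D(1), G(2), C(3), F(4), Bb(5), Eb(6), Ab(7)
F minor has 4 flats
Order of flats: Bb Eb Ab Db Gb Cb Fb → first 4: Bb, Eb, Ab, Db
= 4 flats


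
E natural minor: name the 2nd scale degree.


Reasoning:
Natural minor scale pattern: W-H-W-W-H-W-W (2-1-2-2-1-2-2 semitones)
Starting from E:
  E + 2 semitones → F#
  F# + 1 semitone → G
  G + 2 semitones → A
  A + 2 semitones → B
  B + 1 semitone → C
  C + 2 semitones → D
  D + 2 semitones → E
Scale: E F# G A B C D
Degree 2 = F#


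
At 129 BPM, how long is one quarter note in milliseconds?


One quarter-note beat = 60000 / BPM = 60000 / 129 ms
Duration = 60000 / 129
= 465.1 ms


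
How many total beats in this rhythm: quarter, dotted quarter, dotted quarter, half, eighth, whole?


Beat values:
  quarter = 1 beat
  dotted quarter = 1.5 beats
  dotted quarter = 1.5 beats
  half = 2 beats
  eighth = 0.5 beats
  whole = 4 beats
Sum = 1 + 1.5 + 1.5 + 2 + 0.5 + 4
= 10.5 beats


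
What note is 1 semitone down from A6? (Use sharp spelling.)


Step by step:
A6: chromatic position 9 in octave 6 → absolute = 6×12 + 9 = 81
Transpose down 1: 81 - 1 = 80
80 = 6×12 + 8 → G# in octave 6
Result = G#6


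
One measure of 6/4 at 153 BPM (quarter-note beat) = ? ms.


Step by step:
Quarter-note beat duration = 60000 / 153 ms
Beats per measure (6/4) = 6
One measure = 6 × 60000 / 153 = 360000 / 153 ms
= 2352.9 ms


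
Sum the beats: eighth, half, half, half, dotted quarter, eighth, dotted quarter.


Working:
Beat values:
  eighth = 0.5 beats
  half = 2 beats
  half = 2 beats
  half = 2 beats
  dotted quarter = 1.5 beats
  eighth = 0.5 beats
  dotted quarter = 1.5 beats
Sum = 0.5 + 2 + 2 + 2 + 1.5 + 0.5 + 1.5
= 10 beats


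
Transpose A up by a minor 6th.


minor 6th: 6 letter names, 8 semitones
Letter: A + 5 → F
Pitch: A + 8 semitones, spelled as an F → F
= F


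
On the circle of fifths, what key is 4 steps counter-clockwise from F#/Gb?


Solution.
Each counter-clockwise step moves down a perfect 5th (= up a perfect 4th)
From F#/Gb: F#/Gb → B → E → A → D
= D


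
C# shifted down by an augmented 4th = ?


Step by step:
augmented 4th: 4 letter names, 6 semitones
Letter: C - 3 → G
Pitch: C# - 6 semitones, spelled as a G → G
= G


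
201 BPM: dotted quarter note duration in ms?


Let's work it out.
One quarter-note beat = 60000 / BPM = 60000 / 201 ms
Dotted quarter note = 3/2 × quarter note
Duration = 3/2 × 60000 / 201 = 90000 / 201
= 447.8 ms


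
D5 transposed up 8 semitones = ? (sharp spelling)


Working:
D5: chromatic position 2 in octave 5 → absolute = 5×12 + 2 = 62
Transpose up 8: 62 + 8 = 70
70 = 5×12 + 10 → A# in octave 5
Result = A#5


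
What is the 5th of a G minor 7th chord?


Minor 7th chord = root + minor 3rd + perfect 5th + minor 7th
Seventh chords stack in thirds, so the letter names are G-B-D-F
Root: G
Minor 3rd above G: Bb
Perfect 5th above G: D
Minor 7th above G: F
The 5th = D


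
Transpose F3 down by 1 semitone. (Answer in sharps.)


Step by step:
F3: chromatic position 5 in octave 3 → absolute = 3×12 + 5 = 41
Transpose down 1: 41 - 1 = 40
40 = 3×12 + 4 → E in octave 3
Result = E3


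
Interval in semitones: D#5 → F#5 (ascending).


Working:
Absolute semitone position = octave×12 + chromatic position
D#5: 5×12 + 3 = 63
F#5: 5×12 + 6 = 66
Difference = 66 - 63 = 3
= 3 semitones


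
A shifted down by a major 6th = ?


Let's work it out.
major 6th: 6 letter names, 9 semitones
Letter: A - 5 → C
Pitch: A - 9 semitones, spelled as a C → C
= C


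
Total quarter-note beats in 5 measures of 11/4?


Time signature 11/4: the bottom number 4 means the quarter note gets one count
The top number 11 means 11 quarter-note beats per measure
Total = 11 × 5 measures
= 55 quarter-note beats


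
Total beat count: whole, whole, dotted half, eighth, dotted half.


Beat values:
  whole = 4 beats
  whole = 4 beats
  dotted half = 3 beats
  eighth = 0.5 beats
  dotted half = 3 beats
Sum = 4 + 4 + 3 + 0.5 + 3
= 14.5 beats


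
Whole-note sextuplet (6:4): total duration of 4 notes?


Let's work it out.
Sextuplet: 6 notes occupy the space of 4 whole notes
Space = 4 × 4 = 16 beats
Each sextuplet note = 16 / 6 = 8/3 beats
4 notes = 4 × 8/3 = 32/3
= 32/3 beats


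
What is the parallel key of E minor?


Step by step:
Parallel keys share the same tonic but differ in mode
E minor → parallel is E major
= E major


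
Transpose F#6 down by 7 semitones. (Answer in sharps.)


Reasoning:
F#6: chromatic position 6 in octave 6 → absolute = 6×12 + 6 = 78
Transpose down 7: 78 - 7 = 71
71 = 5×12 + 11 → B in octave 5
Result = B5


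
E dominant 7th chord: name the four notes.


Dominant 7th chord = root + major 3rd + perfect 5th + minor 7th
Seventh chords stack in thirds, so the letter names are E-G-B-D
Root: E
Major 3rd above E: G#
Perfect 5th above E: B
Minor 7th above E: D
Chord = E G# B D


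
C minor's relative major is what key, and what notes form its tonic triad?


Solution.
The relative major shares the key signature and is a minor 3rd above the minor tonic
A minor 3rd above C is Eb
→ relative major of C minor is Eb major
Tonic triad of Eb major = root + major 3rd + perfect 5th = Eb G Bb
= Eb major; triad = Eb G Bb


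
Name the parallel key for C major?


Working:
Parallel keys share the same tonic but differ in mode
C major → parallel is C minor
= C minor


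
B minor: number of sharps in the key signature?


Sharp minor keys follow the circle of fifths: A(0), E(1), B(2), F#(3), C#(4), G#(5), D#(6), A#(7)
B minor has 2 sharps
Order of sharps: F# C# G# D# A# E# B# → first 2: F#, C#
= 2 sharps


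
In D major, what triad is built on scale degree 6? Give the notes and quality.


Solution.
D major scale: D E F# G A B C#
Diatonic triad on degree 6 stacks scale notes 6, 1, 3: B D F#
B→D = 3 semitones; B→F# = 7 semitones → minor triad
= B D F# (minor)


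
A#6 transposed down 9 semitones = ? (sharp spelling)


A#6: chromatic position 10 in octave 6 → absolute = 6×12 + 10 = 82
Transpose down 9: 82 - 9 = 73
73 = 6×12 + 1 → C# in octave 6
Result = C#6


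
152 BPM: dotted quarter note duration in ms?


Step by step:
One quarter-note beat = 60000 / BPM = 60000 / 152 ms
Dotted quarter note = 3/2 × quarter note
Duration = 3/2 × 60000 / 152 = 90000 / 152
= 592.1 ms


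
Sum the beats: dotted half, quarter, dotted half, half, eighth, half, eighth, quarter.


Solution.
Beat values:
  dotted half = 3 beats
  quarter = 1 beat
  dotted half = 3 beats
  half = 2 beats
  eighth = 0.5 beats
  half = 2 beats
  eighth = 0.5 beats
  quarter = 1 beat
Sum = 3 + 1 + 3 + 2 + 0.5 + 2 + 0.5 + 1
= 13 beats


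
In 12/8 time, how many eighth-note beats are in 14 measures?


Step by step:
Time signature 12/8: the bottom number 8 means the eighth note gets one count
The top number 12 means 12 eighth-note beats per measure
Total = 12 × 14 measures
= 168 eighth-note beats


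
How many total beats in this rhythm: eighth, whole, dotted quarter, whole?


Reasoning:
Beat values:
  eighth = 0.5 beats
  whole = 4 beats
  dotted quarter = 1.5 beats
  whole = 4 beats
Sum = 0.5 + 4 + 1.5 + 4
= 10 beats


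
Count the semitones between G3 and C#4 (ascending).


Absolute semitone position = octave×12 + chromatic position
G3: 3×12 + 7 = 43
C#4: 4×12 + 1 = 49
Difference = 49 - 43 = 6
= 6 semitones


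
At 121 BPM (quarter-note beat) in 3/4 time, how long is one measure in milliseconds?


Solution.
Quarter-note beat duration = 60000 / 121 ms
Beats per measure (3/4) = 3
One measure = 3 × 60000 / 121 = 180000 / 121 ms
= 1487.6 ms


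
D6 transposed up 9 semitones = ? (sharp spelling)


D6: chromatic position 2 in octave 6 → absolute = 6×12 + 2 = 74
Transpose up 9: 74 + 9 = 83
83 = 6×12 + 11 → B in octave 6
Result = B6


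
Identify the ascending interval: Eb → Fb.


Working:
Letter names: E → F spans 2 letter names → a 2nd
Semitones: Eb → Fb = 1 half-step
A 2nd of 1 semitone is a minor 2nd
= minor 2nd


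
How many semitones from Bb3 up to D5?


Absolute semitone position = octave×12 + chromatic position
Bb3: 3×12 + 10 = 46
D5: 5×12 + 2 = 62
Difference = 62 - 46 = 16
= 16 semitones


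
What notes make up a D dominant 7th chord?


Dominant 7th chord = root + major 3rd + perfect 5th + minor 7th
Seventh chords stack in thirds, so the letter names are D-F-A-C
Root: D
Major 3rd above D: F#
Perfect 5th above D: A
Minor 7th above D: C
Chord = D F# A C


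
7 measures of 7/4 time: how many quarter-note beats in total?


Time signature 7/4: the bottom number 4 means the quarter note gets one count
The top number 7 means 7 quarter-note beats per measure
Total = 7 × 7 measures
= 49 quarter-note beats


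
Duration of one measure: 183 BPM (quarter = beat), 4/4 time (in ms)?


Reasoning:
Quarter-note beat duration = 60000 / 183 ms
Beats per measure (4/4) = 4
One measure = 4 × 60000 / 183 = 240000 / 183 ms
= 1311.5 ms


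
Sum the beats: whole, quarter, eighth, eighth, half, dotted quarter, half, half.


Beat values:
  whole = 4 beats
  quarter = 1 beat
  eighth = 0.5 beats
  eighth = 0.5 beats
  half = 2 beats
  dotted quarter = 1.5 beats
  half = 2 beats
  half = 2 beats
Sum = 4 + 1 + 0.5 + 0.5 + 2 + 1.5 + 2 + 2
= 13.5 beats


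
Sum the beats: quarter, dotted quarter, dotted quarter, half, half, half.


Solution.
Beat values:
  quarter = 1 beat
  dotted quarter = 1.5 beats
  dotted quarter = 1.5 beats
  half = 2 beats
  half = 2 beats
  half = 2 beats
Sum = 1 + 1.5 + 1.5 + 2 + 2 + 2
= 10 beats


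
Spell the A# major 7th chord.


Major 7th chord = root + major 3rd + perfect 5th + major 7th
Seventh chords stack in thirds, so the letter names are A-C-E-G
Root: A#
Major 3rd above A#: C##
Perfect 5th above A#: E#
Major 7th above A#: G##
Chord = A# C## E# G##


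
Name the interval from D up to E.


Solution.
Letter names: D → E spans 2 letter names → a 2nd
Semitones: D → E = 2 half-steps
A 2nd of 2 semitones is a major 2nd
= major 2nd


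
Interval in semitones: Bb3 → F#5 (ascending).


Step by step:
Absolute semitone position = octave×12 + chromatic position
Bb3: 3×12 + 10 = 46
F#5: 5×12 + 6 = 66
Difference = 66 - 46 = 20
= 20 semitones


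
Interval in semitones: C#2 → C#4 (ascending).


Let's work it out.
Absolute semitone position = octave×12 + chromatic position
C#2: 2×12 + 1 = 25
C#4: 4×12 + 1 = 49
Difference = 49 - 25 = 24
= 24 semitones


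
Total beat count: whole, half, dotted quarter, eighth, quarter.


Working:
Beat values:
  whole = 4 beats
  half = 2 beats
  dotted quarter = 1.5 beats
  eighth = 0.5 beats
  quarter = 1 beat
Sum = 4 + 2 + 1.5 + 0.5 + 1
= 9 beats


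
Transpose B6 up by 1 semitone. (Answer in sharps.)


Working:
B6: chromatic position 11 in octave 6 → absolute = 6×12 + 11 = 83
Transpose up 1: 83 + 1 = 84
84 = 7×12 + 0 → C in octave 7
Result = C7


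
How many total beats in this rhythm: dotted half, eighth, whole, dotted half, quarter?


Beat values:
  dotted half = 3 beats
  eighth = 0.5 beats
  whole = 4 beats
  dotted half = 3 beats
  quarter = 1 beat
Sum = 3 + 0.5 + 4 + 3 + 1
= 11.5 beats


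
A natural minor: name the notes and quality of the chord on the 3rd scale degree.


Reasoning:
A natural minor scale: A B C D E F G
Diatonic triad on degree 3 stacks scale notes 3, 5, 7: C E G
C→E = 4 semitones; C→G = 7 semitones → major triad
= C E G (major)


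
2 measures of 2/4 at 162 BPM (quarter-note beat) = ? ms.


Quarter-note beat duration = 60000 / 162 ms
Beats per measure (2/4) = 2
One measure = 2 × 60000 / 162 = 120000 / 162 ms
2 measures = 2 × 120000 / 162 = 240000 / 162
= 1481.5 ms


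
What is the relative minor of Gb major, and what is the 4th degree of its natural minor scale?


Step by step:
The relative minor shares the major's key signature and starts on its 6th degree
6th degree = a major 6th above the tonic; a major 6th above Gb is Eb
→ relative minor of Gb major is Eb minor
Eb natural minor scale: Eb F Gb Ab Bb Cb Db
= Eb minor; 4th degree = Ab


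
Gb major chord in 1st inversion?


Step by step:
Root position: Gb Bb Db
1st inversion: move root up an octave
Bass note: Bb
Notes (bottom to top) = Bb Db Gb


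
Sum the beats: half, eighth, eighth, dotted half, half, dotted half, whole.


Step by step:
Beat values:
  half = 2 beats
  eighth = 0.5 beats
  eighth = 0.5 beats
  dotted half = 3 beats
  half = 2 beats
  dotted half = 3 beats
  whole = 4 beats
Sum = 2 + 0.5 + 0.5 + 3 + 2 + 3 + 4
= 15 beats


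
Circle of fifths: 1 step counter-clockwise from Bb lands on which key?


Reasoning:
Each counter-clockwise step moves down a perfect 5th (= up a perfect 4th)
From Bb: Bb → Eb
= Eb


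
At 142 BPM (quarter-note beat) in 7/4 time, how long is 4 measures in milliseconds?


Let's work it out.
Quarter-note beat duration = 60000 / 142 ms
Beats per measure (7/4) = 7
One measure = 7 × 60000 / 142 = 420000 / 142 ms
4 measures = 4 × 420000 / 142 = 1680000 / 142
= 11831.0 ms


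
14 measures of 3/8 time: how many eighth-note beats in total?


Solution.
Time signature 3/8: the bottom number 8 means the eighth note gets one count
The top number 3 means 3 eighth-note beats per measure
Total = 3 × 14 measures
= 42 eighth-note beats


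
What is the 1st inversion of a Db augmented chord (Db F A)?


Step by step:
Root position: Db F A
1st inversion: move root up an octave
Bass note: F
Notes (bottom to top) = F A Db


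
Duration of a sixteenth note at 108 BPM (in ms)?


Let's work it out.
One quarter-note beat = 60000 / BPM = 60000 / 108 ms
Sixteenth note = 1/4 × quarter note
Duration = 1/4 × 60000 / 108 = 15000 / 108
= 138.9 ms


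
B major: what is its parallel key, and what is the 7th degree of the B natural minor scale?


Parallel keys share the same tonic but differ in mode
B major → parallel is B minor
B natural minor scale: B C# D E F# G A
= B minor; 7th degree = A


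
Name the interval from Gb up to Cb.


Solution.
Letter names: G → C spans 4 letter names → a 4th
Semitones: Gb → Cb = 5 half-steps
A 4th of 5 semitones is a perfect 4th
= perfect 4th


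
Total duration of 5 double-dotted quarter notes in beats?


Solution.
Base quarter note = 1 beat
Dot 1 adds half the previous value: +1/2
Dot 2 adds half the previous value: +1/4
One double-dotted quarter = 1 + 1/2 + 1/4 = 7/4
5 of them = 5 × 7/4 = 35/4
= 35/4 beats


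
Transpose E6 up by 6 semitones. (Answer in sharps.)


Step by step:
E6: chromatic position 4 in octave 6 → absolute = 6×12 + 4 = 76
Transpose up 6: 76 + 6 = 82
82 = 6×12 + 10 → A# in octave 6
Result = A#6


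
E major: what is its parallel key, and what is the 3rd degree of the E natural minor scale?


Step by step:
Parallel keys share the same tonic but differ in mode
E major → parallel is E minor
E natural minor scale: E F# G A B C D
= E minor; 3rd degree = G


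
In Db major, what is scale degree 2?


Let's work it out.
Major scale pattern: W-W-H-W-W-W-H (2-2-1-2-2-2-1 semitones)
Starting from Db:
  Db + 2 semitones → Eb
  Eb + 2 semitones → F
  F + 1 semitone → Gb
  Gb + 2 semitones → Ab
  Ab + 2 semitones → Bb
  Bb + 2 semitones → C
  C + 1 semitone → Db
Scale: Db Eb F Gb Ab Bb C
Degree 2 = Eb


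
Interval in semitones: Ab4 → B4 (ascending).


Absolute semitone position = octave×12 + chromatic position
Ab4: 4×12 + 8 = 56
B4: 4×12 + 11 = 59
Difference = 59 - 56 = 3
= 3 semitones


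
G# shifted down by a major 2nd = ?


Solution.
major 2nd: 2 letter names, 2 semitones
Letter: G - 1 → F
Pitch: G# - 2 semitones, spelled as an F → F#
= F#


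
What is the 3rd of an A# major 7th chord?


Working:
Major 7th chord = root + major 3rd + perfect 5th + major 7th
Seventh chords stack in thirds, so the letter names are A-C-E-G
Root: A#
Major 3rd above A#: C##
Perfect 5th above A#: E#
Major 7th above A#: G##
The 3rd = C##


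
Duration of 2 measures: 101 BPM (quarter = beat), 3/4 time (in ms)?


Solution.
Quarter-note beat duration = 60000 / 101 ms
Beats per measure (3/4) = 3
One measure = 3 × 60000 / 101 = 180000 / 101 ms
2 measures = 2 × 180000 / 101 = 360000 / 101
= 3564.4 ms


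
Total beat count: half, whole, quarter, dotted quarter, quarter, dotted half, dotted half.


Working:
Beat values:
  half = 2 beats
  whole = 4 beats
  quarter = 1 beat
  dotted quarter = 1.5 beats
  quarter = 1 beat
  dotted half = 3 beats
  dotted half = 3 beats
Sum = 2 + 4 + 1 + 1.5 + 1 + 3 + 3
= 15.5 beats


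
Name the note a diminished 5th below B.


Step by step:
A 5th spans 5 letter names, so from B we land on E
A diminished 5th = 6 semitones below B
Spell E at that pitch: E#
= E#


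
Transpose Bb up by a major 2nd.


Solution.
major 2nd: 2 letter names, 2 semitones
Letter: B + 1 → C
Pitch: Bb + 2 semitones, spelled as a C → C
= C


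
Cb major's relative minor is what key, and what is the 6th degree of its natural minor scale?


Let's work it out.
The relative minor shares the major's key signature and starts on its 6th degree
6th degree = a major 6th above the tonic; a major 6th above Cb is Ab
→ relative minor of Cb major is Ab minor
Ab natural minor scale: Ab Bb Cb Db Eb Fb Gb
= Ab minor; 6th degree = Fb


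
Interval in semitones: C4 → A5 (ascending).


Step by step:
Absolute semitone position = octave×12 + chromatic position
C4: 4×12 + 0 = 48
A5: 5×12 + 9 = 69
Difference = 69 - 48 = 21
= 21 semitones


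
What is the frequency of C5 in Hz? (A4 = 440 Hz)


f = 440 × 2^(n/12) where n = semitones from A4
C5: 3 semitones from A4
f = 440 × 2^(3/12)
f = 523.25 Hz


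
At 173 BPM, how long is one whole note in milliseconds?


One quarter-note beat = 60000 / BPM = 60000 / 173 ms
Whole note = 4 × quarter note
Duration = 4 × 60000 / 173 = 240000 / 173
= 1387.3 ms


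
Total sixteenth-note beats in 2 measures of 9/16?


Working:
Time signature 9/16: the bottom number 16 means the sixteenth note gets one count
The top number 9 means 9 sixteenth-note beats per measure
Total = 9 × 2 measures
= 18 sixteenth-note beats


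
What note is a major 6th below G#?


Step by step:
A 6th spans 6 letter names, so from G we land on B
A major 6th = 9 semitones below G#
Spell B at that pitch: B
= B


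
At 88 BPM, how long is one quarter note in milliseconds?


Let's work it out.
One quarter-note beat = 60000 / BPM = 60000 / 88 ms
Duration = 60000 / 88
= 681.8 ms


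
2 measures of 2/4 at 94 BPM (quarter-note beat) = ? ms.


Quarter-note beat duration = 60000 / 94 ms
Beats per measure (2/4) = 2
One measure = 2 × 60000 / 94 = 120000 / 94 ms
2 measures = 2 × 120000 / 94 = 240000 / 94
= 2553.2 ms


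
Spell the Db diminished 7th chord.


Working:
Diminished 7th chord = root + minor 3rd + diminished 5th + diminished 7th
Seventh chords stack in thirds, so the letter names are D-F-A-C
Root: Db
Minor 3rd above Db: Fb
Diminished 5th above Db: Abb
Diminished 7th above Db: Cbb
Chord = Db Fb Abb Cbb


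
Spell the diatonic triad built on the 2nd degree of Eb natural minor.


Eb natural minor scale: Eb F Gb Ab Bb Cb Db
Diatonic triad on degree 2 stacks scale notes 2, 4, 6: F Ab Cb
F→Ab = 3 semitones; F→Cb = 6 semitones → diminished triad
= F Ab Cb (diminished)


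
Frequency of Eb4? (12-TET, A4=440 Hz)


Solution.
f = 440 × 2^(n/12) where n = semitones from A4
Eb4: -6 semitones from A4
f = 440 × 2^(-6/12)
f = 311.13 Hz


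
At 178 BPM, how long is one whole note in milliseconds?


Let's work it out.
One quarter-note beat = 60000 / BPM = 60000 / 178 ms
Whole note = 4 × quarter note
Duration = 4 × 60000 / 178 = 240000 / 178
= 1348.3 ms


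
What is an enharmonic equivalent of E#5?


Step by step:
Enharmonic notes sound the same pitch but are spelled with different letter names
E# and F name the same pitch class
= F5


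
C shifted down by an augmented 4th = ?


Reasoning:
augmented 4th: 4 letter names, 6 semitones
Letter: C - 3 → G
Pitch: C - 6 semitones, spelled as a G → Gb
= Gb


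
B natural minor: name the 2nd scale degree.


Reasoning:
Natural minor scale pattern: W-H-W-W-H-W-W (2-1-2-2-1-2-2 semitones)
Starting from B:
  B + 2 semitones → C#
  C# + 1 semitone → D
  D + 2 semitones → E
  E + 2 semitones → F#
  F# + 1 semitone → G
  G + 2 semitones → A
  A + 2 semitones → B
Scale: B C# D E F# G A
Degree 2 = C#


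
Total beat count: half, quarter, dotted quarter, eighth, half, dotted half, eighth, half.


Let's work it out.
Beat values:
  half = 2 beats
  quarter = 1 beat
  dotted quarter = 1.5 beats
  eighth = 0.5 beats
  half = 2 beats
  dotted half = 3 beats
  eighth = 0.5 beats
  half = 2 beats
Sum = 2 + 1 + 1.5 + 0.5 + 2 + 3 + 0.5 + 2
= 12.5 beats


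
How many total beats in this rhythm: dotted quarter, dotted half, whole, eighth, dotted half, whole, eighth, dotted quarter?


Step by step:
Beat values:
  dotted quarter = 1.5 beats
  dotted half = 3 beats
  whole = 4 beats
  eighth = 0.5 beats
  dotted half = 3 beats
  whole = 4 beats
  eighth = 0.5 beats
  dotted quarter = 1.5 beats
Sum = 1.5 + 3 + 4 + 0.5 + 3 + 4 + 0.5 + 1.5
= 18 beats


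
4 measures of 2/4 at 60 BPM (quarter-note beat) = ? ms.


Reasoning:
Quarter-note beat duration = 60000 / 60 ms
Beats per measure (2/4) = 2
One measure = 2 × 60000 / 60 = 120000 / 60 ms
4 measures = 4 × 120000 / 60 = 480000 / 60
= 8000.0 ms


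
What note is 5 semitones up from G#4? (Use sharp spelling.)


G#4: chromatic position 8 in octave 4 → absolute = 4×12 + 8 = 56
Transpose up 5: 56 + 5 = 61
61 = 5×12 + 1 → C# in octave 5
Result = C#5


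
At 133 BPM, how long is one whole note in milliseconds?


Solution.
One quarter-note beat = 60000 / BPM = 60000 / 133 ms
Whole note = 4 × quarter note
Duration = 4 × 60000 / 133 = 240000 / 133
= 1804.5 ms
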